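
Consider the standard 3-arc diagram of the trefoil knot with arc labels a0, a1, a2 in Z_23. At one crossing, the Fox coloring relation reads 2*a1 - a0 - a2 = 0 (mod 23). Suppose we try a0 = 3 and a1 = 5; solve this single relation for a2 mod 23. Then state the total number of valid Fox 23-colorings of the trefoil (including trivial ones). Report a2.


Step 1: Apply the given crossing relation 2*a1 - a0 - a2 = 0 (mod 23).
  a2 = 2*a1 - a0 mod 23
  a2 = 2*5 - 3 mod 23
  a2 = 10 - 3 mod 23
  a2 = 7 mod 23 = 7
Step 2: The trefoil has determinant 3.
  Number of Fox p-colorings (p prime) is p^2 if p = 3, else p.
  Since 23 does not divide 3, only trivial (constant) colorings exist.
  (So the trial a0 = 3, a1 = 5 with a0 != a1 does NOT extend to a valid coloring of the whole trefoil: the other two crossing relations require 3*(a1 - a0) = 0 (mod 23), which fails.)
  Total colorings = 23
Step 3: a2 = 7, total Fox 23-colorings = 23

7


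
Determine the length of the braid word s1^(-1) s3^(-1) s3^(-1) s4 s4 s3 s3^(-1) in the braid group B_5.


The word length counts the number of generators (including inverses).
Listing each generator: s1^(-1), s3^(-1), s3^(-1), s4, s4, s3, s3^(-1)
There are 7 generators in this braid word.

7


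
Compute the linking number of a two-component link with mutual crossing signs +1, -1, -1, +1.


Step 1: Count positive crossings: 2
Step 2: Count negative crossings: 2
Step 3: Sum of signs = 2 - 2 = 0
Step 4: Linking number = sum/2 = 0/2 = 0

0


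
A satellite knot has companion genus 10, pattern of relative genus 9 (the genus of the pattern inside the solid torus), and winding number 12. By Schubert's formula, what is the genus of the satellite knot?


Schubert: g(satellite) = g_rel(pattern) + |winding| * g(companion),
where g_rel(pattern) is the genus of the pattern relative to the solid torus.
= 9 + 12 * 10
= 9 + 120 = 129

129


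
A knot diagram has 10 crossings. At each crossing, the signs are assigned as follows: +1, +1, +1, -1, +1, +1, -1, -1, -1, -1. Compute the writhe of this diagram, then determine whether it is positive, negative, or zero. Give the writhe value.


Step 1: Count positive crossings (+1).
Positive crossings: 5
Step 2: Count negative crossings (-1).
Negative crossings: 5
Step 3: Writhe = (positive) - (negative)
w = 5 - 5 = 0
Step 4: |w| = 0, and w is zero

0


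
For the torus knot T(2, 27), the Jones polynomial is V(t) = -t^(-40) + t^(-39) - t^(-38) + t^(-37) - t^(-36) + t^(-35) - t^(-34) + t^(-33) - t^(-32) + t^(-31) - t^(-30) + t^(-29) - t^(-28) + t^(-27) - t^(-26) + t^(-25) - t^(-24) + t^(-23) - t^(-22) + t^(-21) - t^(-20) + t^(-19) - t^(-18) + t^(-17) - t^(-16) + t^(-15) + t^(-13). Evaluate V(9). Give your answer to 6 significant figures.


Substituting t = 9 into V(t) = -t^(-40) + t^(-39) - t^(-38) + t^(-37) - t^(-36) + t^(-35) - t^(-34) + t^(-33) - t^(-32) + t^(-31) - t^(-30) + t^(-29) - t^(-28) + t^(-27) - t^(-26) + t^(-25) - t^(-24) + t^(-23) - t^(-22) + t^(-21) - t^(-20) + t^(-19) - t^(-18) + t^(-17) - t^(-16) + t^(-15) + t^(-13):
  (-)t^(-40) = -6.7655e-39
  (+)t^(-39) = 6.08895e-38
  (-)t^(-38) = -5.48005e-37
  (+)t^(-37) = 4.93205e-36
  (-)t^(-36) = -4.43884e-35
  (+)t^(-35) = 3.99496e-34
  (-)t^(-34) = -3.59546e-33
  (+)t^(-33) = 3.23592e-32
  (-)t^(-32) = -2.91232e-31
  (+)t^(-31) = 2.62109e-30
  (-)t^(-30) = -2.35898e-29
  (+)t^(-29) = 2.12308e-28
  (-)t^(-28) = -1.91078e-27
  (+)t^(-27) = 1.7197e-26
  (-)t^(-26) = -1.54773e-25
  (+)t^(-25) = 1.39296e-24
  (-)t^(-24) = -1.25366e-23
  (+)t^(-23) = 1.12829e-22
  (-)t^(-22) = -1.01546e-21
  (+)t^(-21) = 9.13918e-21
  (-)t^(-20) = -8.22526e-20
  (+)t^(-19) = 7.40274e-19
  (-)t^(-18) = -6.66246e-18
  (+)t^(-17) = 5.99622e-17
  (-)t^(-16) = -5.3966e-16
  (+)t^(-15) = 4.85694e-15
  (+)t^(-13) = 3.93412e-13
Sum = (-6.7655e-39) + (6.08895e-38) + (-5.48005e-37) + (4.93205e-36) + (-4.43884e-35) + (3.99496e-34) + (-3.59546e-33) + (3.23592e-32) + (-2.91232e-31) + (2.62109e-30) + (-2.35898e-29) + (2.12308e-28) + (-1.91078e-27) + (1.7197e-26) + (-1.54773e-25) + (1.39296e-24) + (-1.25366e-23) + (1.12829e-22) + (-1.01546e-21) + (9.13918e-21) + (-8.22526e-20) + (7.40274e-19) + (-6.66246e-18) + (5.99622e-17) + (-5.3966e-16) + (4.85694e-15) + (3.93412e-13)
= 3.977830379e-13
Rounded to 6 significant figures: 3.97783e-13

3.97783e-13


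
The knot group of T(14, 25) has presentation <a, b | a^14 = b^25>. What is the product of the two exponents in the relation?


The relation is a^14 = b^25.
Product of exponents = 14 * 25
= 350

350


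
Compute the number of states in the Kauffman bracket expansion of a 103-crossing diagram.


Each crossing contributes 2 choices (A-smoothing or B-smoothing).
Total states = 2^103 = 10141204801825835211973625643008

10141204801825835211973625643008


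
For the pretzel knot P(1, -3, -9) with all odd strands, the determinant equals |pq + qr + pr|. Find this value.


Step 1: Compute pq + qr + pr.
pq = 1*(-3) = -3
qr = (-3)*(-9) = 27
pr = 1*(-9) = -9
pq + qr + pr = -3 + 27 + (-9) = 15
Step 2: Take absolute value.
det(P(1,-3,-9)) = |15| = 15

15


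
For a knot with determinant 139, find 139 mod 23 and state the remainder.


Step 1: A knot is p-colorable if and only if p divides its determinant.
Step 2: Compute 139 mod 23.
139 = 6 * 23 + 1
Step 3: 139 mod 23 = 1
Step 4: The knot is 23-colorable: no

1


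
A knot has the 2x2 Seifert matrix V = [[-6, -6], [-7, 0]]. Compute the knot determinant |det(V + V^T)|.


Step 1: Form V + V^T where V = [[-6, -6], [-7, 0]]
  V^T = [[-6, -7], [-6, 0]]
  V + V^T = [[-12, -13], [-13, 0]]
Step 2: det(V + V^T) = (-12)*0 - (-13)*(-13)
  = 0 - 169 = -169
Step 3: Knot determinant = |det(V + V^T)| = |-169| = 169

169


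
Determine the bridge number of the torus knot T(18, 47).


The bridge number of T(p,q) is min(p,q).
min(18, 47) = 18

18


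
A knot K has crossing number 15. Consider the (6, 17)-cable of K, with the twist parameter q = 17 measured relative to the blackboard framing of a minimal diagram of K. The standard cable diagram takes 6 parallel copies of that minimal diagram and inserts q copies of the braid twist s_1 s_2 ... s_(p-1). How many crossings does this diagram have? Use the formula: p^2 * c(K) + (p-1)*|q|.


Step 1: Each of the c(K) crossings of the companion diagram becomes p*p = p^2 crossings among the p parallel strands, and each of the |q| twists s_1 s_2 ... s_(p-1) adds (p-1) crossings.
  Crossings = p^2 * c(K) + (p-1)*|q|
Step 2: = 6^2 * 15 + (6-1)*17
Step 3: = 36*15 + 5*17
Step 4: = 540 + 85 = 625

625


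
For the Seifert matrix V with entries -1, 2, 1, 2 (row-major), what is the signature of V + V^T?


Step 1: V + V^T = [[-2, 3], [3, 4]]
Step 2: trace = 2, det = -17
Step 3: Discriminant = 2^2 - 4*(-17) = 72
Step 4: Eigenvalues: 5.24264, -3.24264
Step 5: Signature = (# positive eigenvalues) - (# negative eigenvalues) = 0

0


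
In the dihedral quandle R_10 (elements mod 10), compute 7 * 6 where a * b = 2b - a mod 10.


7 * 6 = 2*6 - 7 mod 10
= 12 - 7 mod 10
= 5 mod 10 = 5

5


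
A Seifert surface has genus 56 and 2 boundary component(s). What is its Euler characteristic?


chi = 2 - 2g - b
= 2 - 2*56 - 2
= 2 - 112 - 2 = -112

-112


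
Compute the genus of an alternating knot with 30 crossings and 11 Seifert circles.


For alternating knots, g = (c - s + 1)/2.
= (30 - 11 + 1)/2
= 20/2 = 10

10


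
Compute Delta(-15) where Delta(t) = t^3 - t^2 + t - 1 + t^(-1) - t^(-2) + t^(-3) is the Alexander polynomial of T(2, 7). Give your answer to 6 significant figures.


Substituting t = -15 into Delta(t) = t^3 - t^2 + t - 1 + t^(-1) - t^(-2) + t^(-3):
Term values: (-3375) + (-225) + (-15) + (-1) + (-0.0666667) + (-0.00444444) + (-0.000296296)
Sum = -3616.071407
Rounded to 6 significant figures: -3616.07

-3616.07


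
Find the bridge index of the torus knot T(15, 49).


The bridge number of T(p,q) is min(p,q).
min(15, 49) = 15

15


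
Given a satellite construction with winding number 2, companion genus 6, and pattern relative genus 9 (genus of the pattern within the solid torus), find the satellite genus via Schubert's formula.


Schubert: g(satellite) = g_rel(pattern) + |winding| * g(companion),
where g_rel(pattern) is the genus of the pattern relative to the solid torus.
= 9 + 2 * 6
= 9 + 12 = 21

21


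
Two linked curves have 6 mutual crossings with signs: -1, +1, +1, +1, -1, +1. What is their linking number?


Step 1: Count positive crossings: 4
Step 2: Count negative crossings: 2
Step 3: Sum of signs = 4 - 2 = 2
Step 4: Linking number = sum/2 = 2/2 = 1

1


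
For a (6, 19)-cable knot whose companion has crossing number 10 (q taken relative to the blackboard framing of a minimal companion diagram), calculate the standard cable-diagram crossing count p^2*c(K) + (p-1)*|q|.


Step 1: Each of the c(K) crossings of the companion diagram becomes p*p = p^2 crossings among the p parallel strands, and each of the |q| twists s_1 s_2 ... s_(p-1) adds (p-1) crossings.
  Crossings = p^2 * c(K) + (p-1)*|q|
Step 2: = 6^2 * 10 + (6-1)*19
Step 3: = 36*10 + 5*19
Step 4: = 360 + 95 = 455

455


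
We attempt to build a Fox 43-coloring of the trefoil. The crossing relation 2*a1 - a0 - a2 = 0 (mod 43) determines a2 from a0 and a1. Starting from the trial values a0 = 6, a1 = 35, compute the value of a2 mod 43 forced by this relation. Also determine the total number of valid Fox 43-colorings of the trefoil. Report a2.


Step 1: Apply the given crossing relation 2*a1 - a0 - a2 = 0 (mod 43).
  a2 = 2*a1 - a0 mod 43
  a2 = 2*35 - 6 mod 43
  a2 = 70 - 6 mod 43
  a2 = 64 mod 43 = 21
Step 2: The trefoil has determinant 3.
  Number of Fox p-colorings (p prime) is p^2 if p = 3, else p.
  Since 43 does not divide 3, only trivial (constant) colorings exist.
  (So the trial a0 = 6, a1 = 35 with a0 != a1 does NOT extend to a valid coloring of the whole trefoil: the other two crossing relations require 3*(a1 - a0) = 0 (mod 43), which fails.)
  Total colorings = 43
Step 3: a2 = 21, total Fox 43-colorings = 43

21


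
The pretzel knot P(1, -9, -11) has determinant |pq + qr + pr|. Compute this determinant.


Step 1: Compute pq + qr + pr.
pq = 1*(-9) = -9
qr = (-9)*(-11) = 99
pr = 1*(-11) = -11
pq + qr + pr = -9 + 99 + (-11) = 79
Step 2: Take absolute value.
det(P(1,-9,-11)) = |79| = 79

79


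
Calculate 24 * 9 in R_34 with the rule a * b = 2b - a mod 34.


24 * 9 = 2*9 - 24 mod 34
= 18 - 24 mod 34
= -6 mod 34 = 28

28


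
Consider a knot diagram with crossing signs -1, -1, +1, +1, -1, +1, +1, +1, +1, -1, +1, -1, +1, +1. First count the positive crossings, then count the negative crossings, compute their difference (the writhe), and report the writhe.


Step 1: Count positive crossings (+1).
Positive crossings: 9
Step 2: Count negative crossings (-1).
Negative crossings: 5
Step 3: Writhe = (positive) - (negative)
w = 9 - 5 = 4
Step 4: |w| = 4, and w is positive

4


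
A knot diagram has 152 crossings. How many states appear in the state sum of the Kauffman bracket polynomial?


Each crossing contributes 2 choices (A-smoothing or B-smoothing).
Total states = 2^152 = 5708990770823839524233143877797980545530986496

5708990770823839524233143877797980545530986496


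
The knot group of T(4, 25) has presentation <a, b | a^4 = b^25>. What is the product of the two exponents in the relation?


The relation is a^4 = b^25.
Product of exponents = 4 * 25
= 100

100


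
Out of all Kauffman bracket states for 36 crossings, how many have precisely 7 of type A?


We choose which 7 of 36 crossings get A-smoothings.
C(36, 7) = 36! / (7! * 29!)
= 8347680

8347680


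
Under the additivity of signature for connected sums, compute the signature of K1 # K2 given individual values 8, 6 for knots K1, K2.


The signature is additive under connected sum.
signature(K1 # K2) = (8) + (6)
= 14

14


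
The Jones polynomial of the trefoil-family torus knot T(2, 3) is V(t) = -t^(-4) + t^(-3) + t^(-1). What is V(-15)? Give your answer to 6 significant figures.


Substituting t = -15 into V(t) = -t^(-4) + t^(-3) + t^(-1):
  (-)t^(-4) = -1.97531e-05
  (+)t^(-3) = -0.000296296
  (+)t^(-1) = -0.0666667
Sum = (-1.97531e-05) + (-0.000296296) + (-0.0666667)
= -0.06698271605
Rounded to 6 significant figures: -0.0669827

-0.0669827


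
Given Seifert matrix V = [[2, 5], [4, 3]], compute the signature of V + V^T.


Step 1: V + V^T = [[4, 9], [9, 6]]
Step 2: trace = 10, det = -57
Step 3: Discriminant = 10^2 - 4*(-57) = 328
Step 4: Eigenvalues: 14.0554, -4.05539
Step 5: Signature = (# positive eigenvalues) - (# negative eigenvalues) = 0

0


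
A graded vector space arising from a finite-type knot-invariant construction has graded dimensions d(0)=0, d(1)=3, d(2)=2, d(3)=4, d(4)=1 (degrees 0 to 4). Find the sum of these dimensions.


Total dimension = d(0) + d(1) + ... + d(4)
= 0 + 3 + 2 + 4 + 1
= 10

10


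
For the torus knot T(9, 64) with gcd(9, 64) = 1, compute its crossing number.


For a torus knot T(p, q) with gcd(p,q)=1,
the crossing number is min(p*(q-1), q*(p-1)).
p*(q-1) = 9*63 = 567
q*(p-1) = 64*8 = 512
min(567, 512) = 512

512


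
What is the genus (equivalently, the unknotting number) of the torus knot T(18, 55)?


For a torus knot T(p,q), both the unknotting number and genus equal (p-1)(q-1)/2.
= (18-1)(55-1)/2
= 17*54/2
= 918/2 = 459

459


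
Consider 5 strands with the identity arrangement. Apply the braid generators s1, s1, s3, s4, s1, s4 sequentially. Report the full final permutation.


Starting with identity [1, 2, 3, 4, 5].
Apply generators in sequence:
  After s1: [2, 1, 3, 4, 5]
  After s1: [1, 2, 3, 4, 5]
  After s3: [1, 2, 4, 3, 5]
  After s4: [1, 2, 4, 5, 3]
  After s1: [2, 1, 4, 5, 3]
  After s4: [2, 1, 4, 3, 5]
Final permutation: [2, 1, 4, 3, 5]

[2, 1, 4, 3, 5]


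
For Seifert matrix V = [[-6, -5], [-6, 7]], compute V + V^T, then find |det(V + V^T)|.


Step 1: Form V + V^T where V = [[-6, -5], [-6, 7]]
  V^T = [[-6, -6], [-5, 7]]
  V + V^T = [[-12, -11], [-11, 14]]
Step 2: det(V + V^T) = (-12)*14 - (-11)*(-11)
  = -168 - 121 = -289
Step 3: Knot determinant = |det(V + V^T)| = |-289| = 289

289


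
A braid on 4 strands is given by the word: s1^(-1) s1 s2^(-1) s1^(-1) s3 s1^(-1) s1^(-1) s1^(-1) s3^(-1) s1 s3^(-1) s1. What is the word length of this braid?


The word length counts the number of generators (including inverses).
Listing each generator: s1^(-1), s1, s2^(-1), s1^(-1), s3, s1^(-1), s1^(-1), s1^(-1), s3^(-1), s1, s3^(-1), s1
There are 12 generators in this braid word.

12


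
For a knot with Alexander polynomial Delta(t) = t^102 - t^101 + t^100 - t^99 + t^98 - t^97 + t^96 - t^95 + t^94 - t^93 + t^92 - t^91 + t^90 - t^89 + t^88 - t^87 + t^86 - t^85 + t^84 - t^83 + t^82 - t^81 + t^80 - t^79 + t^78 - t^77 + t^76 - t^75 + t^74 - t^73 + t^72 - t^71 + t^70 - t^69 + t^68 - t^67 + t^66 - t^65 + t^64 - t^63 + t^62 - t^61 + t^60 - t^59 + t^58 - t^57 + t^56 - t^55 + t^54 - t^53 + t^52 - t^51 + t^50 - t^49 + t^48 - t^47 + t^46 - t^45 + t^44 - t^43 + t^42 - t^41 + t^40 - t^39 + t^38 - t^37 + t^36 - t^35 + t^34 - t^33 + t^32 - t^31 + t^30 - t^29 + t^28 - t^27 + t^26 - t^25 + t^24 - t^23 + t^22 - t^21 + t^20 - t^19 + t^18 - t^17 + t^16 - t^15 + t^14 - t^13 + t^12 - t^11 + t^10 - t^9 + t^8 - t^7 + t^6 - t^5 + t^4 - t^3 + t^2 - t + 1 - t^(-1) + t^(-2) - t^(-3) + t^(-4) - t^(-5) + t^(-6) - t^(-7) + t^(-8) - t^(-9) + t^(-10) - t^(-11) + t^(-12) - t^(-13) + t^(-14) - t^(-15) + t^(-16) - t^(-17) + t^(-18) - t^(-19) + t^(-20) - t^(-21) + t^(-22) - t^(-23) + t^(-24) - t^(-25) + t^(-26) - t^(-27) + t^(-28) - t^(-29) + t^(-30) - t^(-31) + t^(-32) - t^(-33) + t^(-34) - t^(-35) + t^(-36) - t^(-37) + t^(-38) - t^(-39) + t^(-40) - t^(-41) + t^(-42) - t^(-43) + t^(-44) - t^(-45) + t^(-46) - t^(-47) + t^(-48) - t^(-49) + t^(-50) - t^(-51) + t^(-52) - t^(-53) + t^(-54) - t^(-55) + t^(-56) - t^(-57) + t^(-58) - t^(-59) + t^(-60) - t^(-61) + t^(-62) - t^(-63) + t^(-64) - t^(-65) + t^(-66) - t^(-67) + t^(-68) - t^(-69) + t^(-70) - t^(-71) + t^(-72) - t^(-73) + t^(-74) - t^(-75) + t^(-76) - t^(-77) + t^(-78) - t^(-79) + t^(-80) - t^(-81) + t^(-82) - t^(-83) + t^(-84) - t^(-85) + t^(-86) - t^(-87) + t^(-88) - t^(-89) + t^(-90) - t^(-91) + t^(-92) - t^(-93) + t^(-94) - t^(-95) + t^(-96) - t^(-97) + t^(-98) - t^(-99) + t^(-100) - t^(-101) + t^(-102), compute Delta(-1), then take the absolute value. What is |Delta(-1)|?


Step 1: The polynomial has 205 terms with alternating signs, exponents from 102 down to -102.
Step 2: Substitute t = -1. The i-th term has coefficient (-1)^i and exponent (m-i),
  so its value is (-1)^i * (-1)^(m-i) = (-1)^m = 1 for every i.
Step 3: All 205 terms equal 1, so Delta(-1) = 205 * (1) = 205
Step 4: |Delta(-1)| = 205

205


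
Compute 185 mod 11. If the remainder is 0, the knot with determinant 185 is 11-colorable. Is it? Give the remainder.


Step 1: A knot is p-colorable if and only if p divides its determinant.
Step 2: Compute 185 mod 11.
185 = 16 * 11 + 9
Step 3: 185 mod 11 = 9
Step 4: The knot is 11-colorable: no

9


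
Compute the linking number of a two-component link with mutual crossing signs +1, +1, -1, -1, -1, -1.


Step 1: Count positive crossings: 2
Step 2: Count negative crossings: 4
Step 3: Sum of signs = 2 - 4 = -2
Step 4: Linking number = sum/2 = -2/2 = -1

-1


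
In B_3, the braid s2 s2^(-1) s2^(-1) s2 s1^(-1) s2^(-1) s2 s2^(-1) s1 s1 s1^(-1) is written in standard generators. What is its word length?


The word length counts the number of generators (including inverses).
Listing each generator: s2, s2^(-1), s2^(-1), s2, s1^(-1), s2^(-1), s2, s2^(-1), s1, s1, s1^(-1)
There are 11 generators in this braid word.

11


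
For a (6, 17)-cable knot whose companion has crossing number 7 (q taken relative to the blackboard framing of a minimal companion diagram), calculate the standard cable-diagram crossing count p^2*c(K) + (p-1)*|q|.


Step 1: Each of the c(K) crossings of the companion diagram becomes p*p = p^2 crossings among the p parallel strands, and each of the |q| twists s_1 s_2 ... s_(p-1) adds (p-1) crossings.
  Crossings = p^2 * c(K) + (p-1)*|q|
Step 2: = 6^2 * 7 + (6-1)*17
Step 3: = 36*7 + 5*17
Step 4: = 252 + 85 = 337

337


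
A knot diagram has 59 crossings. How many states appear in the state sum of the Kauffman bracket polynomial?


Each crossing contributes 2 choices (A-smoothing or B-smoothing).
Total states = 2^59 = 576460752303423488

576460752303423488


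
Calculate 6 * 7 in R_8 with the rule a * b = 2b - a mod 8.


6 * 7 = 2*7 - 6 mod 8
= 14 - 6 mod 8
= 8 mod 8 = 0

0


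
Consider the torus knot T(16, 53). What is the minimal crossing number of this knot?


For a torus knot T(p, q) with gcd(p,q)=1,
the crossing number is min(p*(q-1), q*(p-1)).
p*(q-1) = 16*52 = 832
q*(p-1) = 53*15 = 795
min(832, 795) = 795

795


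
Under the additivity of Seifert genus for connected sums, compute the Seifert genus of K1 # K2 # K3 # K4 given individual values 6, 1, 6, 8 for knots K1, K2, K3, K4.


The Seifert genus is additive under connected sum.
Seifert genus(K1 # K2 # K3 # K4) = (6) + (1) + (6) + (8)
= 21

21


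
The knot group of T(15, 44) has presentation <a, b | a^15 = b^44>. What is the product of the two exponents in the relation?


The relation is a^15 = b^44.
Product of exponents = 15 * 44
= 660

660


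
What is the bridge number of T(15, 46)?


The bridge number of T(p,q) is min(p,q).
min(15, 46) = 15

15


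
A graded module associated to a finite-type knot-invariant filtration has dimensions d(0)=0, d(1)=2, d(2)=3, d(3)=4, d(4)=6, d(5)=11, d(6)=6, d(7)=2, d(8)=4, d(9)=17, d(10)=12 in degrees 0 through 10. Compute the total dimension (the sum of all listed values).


Total dimension = d(0) + d(1) + ... + d(10)
= 0 + 2 + 3 + 4 + 6 + 11 + 6 + 2 + 4 + 17 + 12
= 67

67


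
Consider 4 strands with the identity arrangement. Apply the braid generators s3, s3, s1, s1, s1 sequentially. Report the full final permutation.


Starting with identity [1, 2, 3, 4].
Apply generators in sequence:
  After s3: [1, 2, 4, 3]
  After s3: [1, 2, 3, 4]
  After s1: [2, 1, 3, 4]
  After s1: [1, 2, 3, 4]
  After s1: [2, 1, 3, 4]
Final permutation: [2, 1, 3, 4]

[2, 1, 3, 4]


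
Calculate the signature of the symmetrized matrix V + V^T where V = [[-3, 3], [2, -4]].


Step 1: V + V^T = [[-6, 5], [5, -8]]
Step 2: trace = -14, det = 23
Step 3: Discriminant = (-14)^2 - 4*23 = 104
Step 4: Eigenvalues: -1.90098, -12.099
Step 5: Signature = (# positive eigenvalues) - (# negative eigenvalues) = -2

-2


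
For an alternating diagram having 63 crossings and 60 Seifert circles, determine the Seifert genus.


For alternating knots, g = (c - s + 1)/2.
= (63 - 60 + 1)/2
= 4/2 = 2

2


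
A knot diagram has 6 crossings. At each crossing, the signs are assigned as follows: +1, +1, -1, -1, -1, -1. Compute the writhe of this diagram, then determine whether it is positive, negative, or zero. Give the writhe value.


Step 1: Count positive crossings (+1).
Positive crossings: 2
Step 2: Count negative crossings (-1).
Negative crossings: 4
Step 3: Writhe = (positive) - (negative)
w = 2 - 4 = -2
Step 4: |w| = 2, and w is negative

-2


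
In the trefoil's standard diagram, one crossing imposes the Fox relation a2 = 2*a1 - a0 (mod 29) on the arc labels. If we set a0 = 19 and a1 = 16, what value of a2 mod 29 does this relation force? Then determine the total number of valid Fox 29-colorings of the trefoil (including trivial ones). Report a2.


Step 1: Apply the given crossing relation 2*a1 - a0 - a2 = 0 (mod 29).
  a2 = 2*a1 - a0 mod 29
  a2 = 2*16 - 19 mod 29
  a2 = 32 - 19 mod 29
  a2 = 13 mod 29 = 13
Step 2: The trefoil has determinant 3.
  Number of Fox p-colorings (p prime) is p^2 if p = 3, else p.
  Since 29 does not divide 3, only trivial (constant) colorings exist.
  (So the trial a0 = 19, a1 = 16 with a0 != a1 does NOT extend to a valid coloring of the whole trefoil: the other two crossing relations require 3*(a1 - a0) = 0 (mod 29), which fails.)
  Total colorings = 29
Step 3: a2 = 13, total Fox 29-colorings = 29

13


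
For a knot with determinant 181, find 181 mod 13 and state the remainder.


Step 1: A knot is p-colorable if and only if p divides its determinant.
Step 2: Compute 181 mod 13.
181 = 13 * 13 + 12
Step 3: 181 mod 13 = 12
Step 4: The knot is 13-colorable: no

12


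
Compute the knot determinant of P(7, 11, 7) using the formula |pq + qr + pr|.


Step 1: Compute pq + qr + pr.
pq = 7*11 = 77
qr = 11*7 = 77
pr = 7*7 = 49
pq + qr + pr = 77 + 77 + 49 = 203
Step 2: Take absolute value.
det(P(7,11,7)) = |203| = 203

203


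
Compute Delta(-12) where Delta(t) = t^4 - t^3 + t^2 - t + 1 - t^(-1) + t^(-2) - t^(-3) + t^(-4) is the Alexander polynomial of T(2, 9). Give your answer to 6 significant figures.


Substituting t = -12 into Delta(t) = t^4 - t^3 + t^2 - t + 1 - t^(-1) + t^(-2) - t^(-3) + t^(-4):
Term values: (20736) + (1728) + (144) + (12) + (1) + (0.0833333) + (0.00694444) + (0.000578704) + (4.82253e-05)
Sum = 22621.0909
Rounded to 6 significant figures: 22621.1

22621.1


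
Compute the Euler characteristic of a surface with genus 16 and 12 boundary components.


chi = 2 - 2g - b
= 2 - 2*16 - 12
= 2 - 32 - 12 = -42

-42


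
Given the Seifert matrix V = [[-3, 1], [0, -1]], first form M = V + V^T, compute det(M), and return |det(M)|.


Step 1: Form V + V^T where V = [[-3, 1], [0, -1]]
  V^T = [[-3, 0], [1, -1]]
  V + V^T = [[-6, 1], [1, -2]]
Step 2: det(V + V^T) = (-6)*(-2) - 1*1
  = 12 - 1 = 11
Step 3: Knot determinant = |det(V + V^T)| = |11| = 11

11


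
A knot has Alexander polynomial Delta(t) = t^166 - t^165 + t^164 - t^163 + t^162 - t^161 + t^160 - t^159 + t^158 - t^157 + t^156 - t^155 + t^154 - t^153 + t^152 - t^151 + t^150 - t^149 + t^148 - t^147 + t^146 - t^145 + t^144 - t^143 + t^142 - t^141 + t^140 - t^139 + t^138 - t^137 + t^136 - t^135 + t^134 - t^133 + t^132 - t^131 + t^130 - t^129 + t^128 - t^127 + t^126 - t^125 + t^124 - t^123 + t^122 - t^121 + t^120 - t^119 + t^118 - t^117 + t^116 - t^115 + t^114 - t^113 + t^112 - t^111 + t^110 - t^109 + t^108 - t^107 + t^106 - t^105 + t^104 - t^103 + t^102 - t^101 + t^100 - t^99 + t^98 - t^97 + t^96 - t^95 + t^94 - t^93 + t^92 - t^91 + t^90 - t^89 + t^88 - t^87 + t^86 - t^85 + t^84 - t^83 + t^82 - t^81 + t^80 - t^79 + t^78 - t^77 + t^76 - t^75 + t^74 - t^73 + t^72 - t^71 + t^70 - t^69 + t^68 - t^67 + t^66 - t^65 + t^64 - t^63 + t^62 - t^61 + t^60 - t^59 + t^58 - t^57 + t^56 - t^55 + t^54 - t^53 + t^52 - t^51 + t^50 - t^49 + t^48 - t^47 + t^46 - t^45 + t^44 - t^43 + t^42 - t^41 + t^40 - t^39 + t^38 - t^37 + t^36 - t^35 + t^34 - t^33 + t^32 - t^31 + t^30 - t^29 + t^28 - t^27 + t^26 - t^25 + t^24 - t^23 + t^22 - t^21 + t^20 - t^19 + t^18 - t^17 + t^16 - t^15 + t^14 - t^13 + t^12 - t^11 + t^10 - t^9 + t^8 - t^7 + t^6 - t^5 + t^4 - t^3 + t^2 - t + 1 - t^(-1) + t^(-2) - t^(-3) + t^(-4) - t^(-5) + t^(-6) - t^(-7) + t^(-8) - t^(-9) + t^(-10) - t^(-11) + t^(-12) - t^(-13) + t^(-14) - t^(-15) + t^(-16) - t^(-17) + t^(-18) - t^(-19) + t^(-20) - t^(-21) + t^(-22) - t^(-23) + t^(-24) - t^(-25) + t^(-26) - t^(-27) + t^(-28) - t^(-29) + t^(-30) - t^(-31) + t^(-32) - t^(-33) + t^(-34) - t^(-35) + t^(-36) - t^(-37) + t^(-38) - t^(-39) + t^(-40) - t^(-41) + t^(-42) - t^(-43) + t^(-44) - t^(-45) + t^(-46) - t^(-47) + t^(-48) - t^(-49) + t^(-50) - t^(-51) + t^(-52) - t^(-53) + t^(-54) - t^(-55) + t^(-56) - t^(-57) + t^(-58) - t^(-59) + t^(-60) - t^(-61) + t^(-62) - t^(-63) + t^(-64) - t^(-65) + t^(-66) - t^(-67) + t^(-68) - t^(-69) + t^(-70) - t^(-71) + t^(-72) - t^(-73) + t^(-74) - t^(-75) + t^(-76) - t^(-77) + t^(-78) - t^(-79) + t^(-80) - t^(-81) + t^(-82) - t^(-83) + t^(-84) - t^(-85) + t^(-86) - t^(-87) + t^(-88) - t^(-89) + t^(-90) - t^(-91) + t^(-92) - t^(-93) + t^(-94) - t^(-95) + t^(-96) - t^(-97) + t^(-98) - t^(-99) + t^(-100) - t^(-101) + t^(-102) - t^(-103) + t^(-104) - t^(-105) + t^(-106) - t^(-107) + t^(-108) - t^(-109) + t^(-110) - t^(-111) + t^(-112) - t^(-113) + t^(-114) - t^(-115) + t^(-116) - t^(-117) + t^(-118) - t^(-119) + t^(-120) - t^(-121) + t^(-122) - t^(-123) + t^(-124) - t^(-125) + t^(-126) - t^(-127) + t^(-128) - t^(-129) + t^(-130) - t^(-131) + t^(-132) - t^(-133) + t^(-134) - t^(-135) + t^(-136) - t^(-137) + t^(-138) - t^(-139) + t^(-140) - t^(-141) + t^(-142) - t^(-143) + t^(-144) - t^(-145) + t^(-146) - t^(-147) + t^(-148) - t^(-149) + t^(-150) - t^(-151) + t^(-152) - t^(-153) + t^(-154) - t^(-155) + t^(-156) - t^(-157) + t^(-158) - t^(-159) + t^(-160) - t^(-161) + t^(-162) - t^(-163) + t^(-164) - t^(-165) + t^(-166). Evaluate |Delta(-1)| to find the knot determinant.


Step 1: The polynomial has 333 terms with alternating signs, exponents from 166 down to -166.
Step 2: Substitute t = -1. The i-th term has coefficient (-1)^i and exponent (m-i),
  so its value is (-1)^i * (-1)^(m-i) = (-1)^m = 1 for every i.
Step 3: All 333 terms equal 1, so Delta(-1) = 333 * (1) = 333
Step 4: |Delta(-1)| = 333

333


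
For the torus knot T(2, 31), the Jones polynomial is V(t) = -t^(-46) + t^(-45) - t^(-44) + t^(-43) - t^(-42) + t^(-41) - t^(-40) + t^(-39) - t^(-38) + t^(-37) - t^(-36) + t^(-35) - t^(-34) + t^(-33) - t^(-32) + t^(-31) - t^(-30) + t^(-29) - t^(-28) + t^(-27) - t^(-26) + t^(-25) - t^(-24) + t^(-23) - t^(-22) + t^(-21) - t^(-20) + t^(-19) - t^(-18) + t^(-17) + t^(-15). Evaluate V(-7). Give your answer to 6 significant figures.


Substituting t = -7 into V(t) = -t^(-46) + t^(-45) - t^(-44) + t^(-43) - t^(-42) + t^(-41) - t^(-40) + t^(-39) - t^(-38) + t^(-37) - t^(-36) + t^(-35) - t^(-34) + t^(-33) - t^(-32) + t^(-31) - t^(-30) + t^(-29) - t^(-28) + t^(-27) - t^(-26) + t^(-25) - t^(-24) + t^(-23) - t^(-22) + t^(-21) - t^(-20) + t^(-19) - t^(-18) + t^(-17) + t^(-15):
  (-)t^(-46) = -1.33503e-39
  (+)t^(-45) = -9.34519e-39
  (-)t^(-44) = -6.54163e-38
  (+)t^(-43) = -4.57914e-37
  (-)t^(-42) = -3.2054e-36
  (+)t^(-41) = -2.24378e-35
  (-)t^(-40) = -1.57065e-34
  (+)t^(-39) = -1.09945e-33
  (-)t^(-38) = -7.69617e-33
  (+)t^(-37) = -5.38732e-32
  (-)t^(-36) = -3.77112e-31
  (+)t^(-35) = -2.63979e-30
  (-)t^(-34) = -1.84785e-29
  (+)t^(-33) = -1.29349e-28
  (-)t^(-32) = -9.05446e-28
  (+)t^(-31) = -6.33812e-27
  (-)t^(-30) = -4.43669e-26
  (+)t^(-29) = -3.10568e-25
  (-)t^(-28) = -2.17398e-24
  (+)t^(-27) = -1.52178e-23
  (-)t^(-26) = -1.06525e-22
  (+)t^(-25) = -7.45674e-22
  (-)t^(-24) = -5.21972e-21
  (+)t^(-23) = -3.6538e-20
  (-)t^(-22) = -2.55766e-19
  (+)t^(-21) = -1.79036e-18
  (-)t^(-20) = -1.25325e-17
  (+)t^(-19) = -8.77278e-17
  (-)t^(-18) = -6.14095e-16
  (+)t^(-17) = -4.29866e-15
  (+)t^(-15) = -2.10634e-13
Sum = (-1.33503e-39) + (-9.34519e-39) + (-6.54163e-38) + (-4.57914e-37) + (-3.2054e-36) + (-2.24378e-35) + (-1.57065e-34) + (-1.09945e-33) + (-7.69617e-33) + (-5.38732e-32) + (-3.77112e-31) + (-2.63979e-30) + (-1.84785e-29) + (-1.29349e-28) + (-9.05446e-28) + (-6.33812e-27) + (-4.43669e-26) + (-3.10568e-25) + (-2.17398e-24) + (-1.52178e-23) + (-1.06525e-22) + (-7.45674e-22) + (-5.21972e-21) + (-3.6538e-20) + (-2.55766e-19) + (-1.79036e-18) + (-1.25325e-17) + (-8.77278e-17) + (-6.14095e-16) + (-4.29866e-15) + (-2.10634e-13)
= -2.156495543e-13
Rounded to 6 significant figures: -2.1565e-13

-2.1565e-13


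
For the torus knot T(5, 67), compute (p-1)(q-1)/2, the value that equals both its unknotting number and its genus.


For a torus knot T(p,q), both the unknotting number and genus equal (p-1)(q-1)/2.
= (5-1)(67-1)/2
= 4*66/2
= 264/2 = 132

132


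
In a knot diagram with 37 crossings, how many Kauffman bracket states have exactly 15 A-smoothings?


We choose which 15 of 37 crossings get A-smoothings.
C(37, 15) = 37! / (15! * 22!)
= 9364199760

9364199760


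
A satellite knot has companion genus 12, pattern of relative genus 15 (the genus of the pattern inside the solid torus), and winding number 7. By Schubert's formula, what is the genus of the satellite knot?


Schubert: g(satellite) = g_rel(pattern) + |winding| * g(companion),
where g_rel(pattern) is the genus of the pattern relative to the solid torus.
= 15 + 7 * 12
= 15 + 84 = 99

99


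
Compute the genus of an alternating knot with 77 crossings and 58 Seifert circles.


For alternating knots, g = (c - s + 1)/2.
= (77 - 58 + 1)/2
= 20/2 = 10

10


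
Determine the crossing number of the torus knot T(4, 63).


For a torus knot T(p, q) with gcd(p,q)=1,
the crossing number is min(p*(q-1), q*(p-1)).
p*(q-1) = 4*62 = 248
q*(p-1) = 63*3 = 189
min(248, 189) = 189

189


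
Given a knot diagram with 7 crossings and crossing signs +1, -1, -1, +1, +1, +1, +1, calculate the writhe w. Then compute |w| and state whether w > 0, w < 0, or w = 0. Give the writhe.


Step 1: Count positive crossings (+1).
Positive crossings: 5
Step 2: Count negative crossings (-1).
Negative crossings: 2
Step 3: Writhe = (positive) - (negative)
w = 5 - 2 = 3
Step 4: |w| = 3, and w is positive

3


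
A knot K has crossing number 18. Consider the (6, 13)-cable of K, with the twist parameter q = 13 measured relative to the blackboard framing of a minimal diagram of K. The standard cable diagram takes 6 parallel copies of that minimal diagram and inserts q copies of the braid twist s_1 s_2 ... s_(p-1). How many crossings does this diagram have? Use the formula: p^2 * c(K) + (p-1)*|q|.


Step 1: Each of the c(K) crossings of the companion diagram becomes p*p = p^2 crossings among the p parallel strands, and each of the |q| twists s_1 s_2 ... s_(p-1) adds (p-1) crossings.
  Crossings = p^2 * c(K) + (p-1)*|q|
Step 2: = 6^2 * 18 + (6-1)*13
Step 3: = 36*18 + 5*13
Step 4: = 648 + 65 = 713

713


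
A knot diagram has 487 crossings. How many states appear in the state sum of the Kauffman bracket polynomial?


Each crossing contributes 2 choices (A-smoothing or B-smoothing).
Total states = 2^487 = 399583814440447005616844445413525287135820562261116307309972090832047582568929999375399181192126972308457847183540047730617340886948900519205142528

399583814440447005616844445413525287135820562261116307309972090832047582568929999375399181192126972308457847183540047730617340886948900519205142528


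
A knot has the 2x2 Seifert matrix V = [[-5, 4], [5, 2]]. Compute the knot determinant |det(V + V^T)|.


Step 1: Form V + V^T where V = [[-5, 4], [5, 2]]
  V^T = [[-5, 5], [4, 2]]
  V + V^T = [[-10, 9], [9, 4]]
Step 2: det(V + V^T) = (-10)*4 - 9*9
  = -40 - 81 = -121
Step 3: Knot determinant = |det(V + V^T)| = |-121| = 121

121


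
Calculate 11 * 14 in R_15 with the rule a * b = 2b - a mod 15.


11 * 14 = 2*14 - 11 mod 15
= 28 - 11 mod 15
= 17 mod 15 = 2

2


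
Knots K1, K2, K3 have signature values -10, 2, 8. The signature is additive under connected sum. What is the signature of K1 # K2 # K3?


The signature is additive under connected sum.
signature(K1 # K2 # K3) = (-10) + (2) + (8)
= 0

0


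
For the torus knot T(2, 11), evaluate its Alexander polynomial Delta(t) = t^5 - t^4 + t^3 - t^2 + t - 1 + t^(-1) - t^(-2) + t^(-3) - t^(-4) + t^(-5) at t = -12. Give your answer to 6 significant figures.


Substituting t = -12 into Delta(t) = t^5 - t^4 + t^3 - t^2 + t - 1 + t^(-1) - t^(-2) + t^(-3) - t^(-4) + t^(-5):
Term values: (-248832) + (-20736) + (-1728) + (-144) + (-12) + (-1) + (-0.0833333) + (-0.00694444) + (-0.000578704) + (-4.82253e-05) + (-4.01878e-06)
Sum = -271453.0909
Rounded to 6 significant figures: -271453

-271453


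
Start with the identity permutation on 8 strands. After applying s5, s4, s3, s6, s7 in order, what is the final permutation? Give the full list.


Starting with identity [1, 2, 3, 4, 5, 6, 7, 8].
Apply generators in sequence:
  After s5: [1, 2, 3, 4, 6, 5, 7, 8]
  After s4: [1, 2, 3, 6, 4, 5, 7, 8]
  After s3: [1, 2, 6, 3, 4, 5, 7, 8]
  After s6: [1, 2, 6, 3, 4, 7, 5, 8]
  After s7: [1, 2, 6, 3, 4, 7, 8, 5]
Final permutation: [1, 2, 6, 3, 4, 7, 8, 5]

[1, 2, 6, 3, 4, 7, 8, 5]


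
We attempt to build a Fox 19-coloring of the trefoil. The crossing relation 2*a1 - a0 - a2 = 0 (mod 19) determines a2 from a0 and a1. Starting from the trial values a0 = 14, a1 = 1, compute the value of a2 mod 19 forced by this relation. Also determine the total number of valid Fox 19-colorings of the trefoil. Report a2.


Step 1: Apply the given crossing relation 2*a1 - a0 - a2 = 0 (mod 19).
  a2 = 2*a1 - a0 mod 19
  a2 = 2*1 - 14 mod 19
  a2 = 2 - 14 mod 19
  a2 = -12 mod 19 = 7
Step 2: The trefoil has determinant 3.
  Number of Fox p-colorings (p prime) is p^2 if p = 3, else p.
  Since 19 does not divide 3, only trivial (constant) colorings exist.
  (So the trial a0 = 14, a1 = 1 with a0 != a1 does NOT extend to a valid coloring of the whole trefoil: the other two crossing relations require 3*(a1 - a0) = 0 (mod 19), which fails.)
  Total colorings = 19
Step 3: a2 = 7, total Fox 19-colorings = 19

7


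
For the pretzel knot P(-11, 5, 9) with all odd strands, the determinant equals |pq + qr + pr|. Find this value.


Step 1: Compute pq + qr + pr.
pq = (-11)*5 = -55
qr = 5*9 = 45
pr = (-11)*9 = -99
pq + qr + pr = -55 + 45 + (-99) = -109
Step 2: Take absolute value.
det(P(-11,5,9)) = |-109| = 109

109


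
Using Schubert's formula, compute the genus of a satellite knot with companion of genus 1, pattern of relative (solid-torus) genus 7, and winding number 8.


Schubert: g(satellite) = g_rel(pattern) + |winding| * g(companion),
where g_rel(pattern) is the genus of the pattern relative to the solid torus.
= 7 + 8 * 1
= 7 + 8 = 15

15


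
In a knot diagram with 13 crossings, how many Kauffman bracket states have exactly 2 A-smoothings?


We choose which 2 of 13 crossings get A-smoothings.
C(13, 2) = 13! / (2! * 11!)
= 78

78


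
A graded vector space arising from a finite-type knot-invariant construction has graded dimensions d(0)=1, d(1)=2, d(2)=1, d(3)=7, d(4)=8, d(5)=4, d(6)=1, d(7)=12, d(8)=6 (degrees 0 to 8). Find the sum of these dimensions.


Total dimension = d(0) + d(1) + ... + d(8)
= 1 + 2 + 1 + 7 + 8 + 4 + 1 + 12 + 6
= 42

42


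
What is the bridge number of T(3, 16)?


The bridge number of T(p,q) is min(p,q).
min(3, 16) = 3

3


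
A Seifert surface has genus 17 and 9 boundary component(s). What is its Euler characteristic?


chi = 2 - 2g - b
= 2 - 2*17 - 9
= 2 - 34 - 9 = -41

-41


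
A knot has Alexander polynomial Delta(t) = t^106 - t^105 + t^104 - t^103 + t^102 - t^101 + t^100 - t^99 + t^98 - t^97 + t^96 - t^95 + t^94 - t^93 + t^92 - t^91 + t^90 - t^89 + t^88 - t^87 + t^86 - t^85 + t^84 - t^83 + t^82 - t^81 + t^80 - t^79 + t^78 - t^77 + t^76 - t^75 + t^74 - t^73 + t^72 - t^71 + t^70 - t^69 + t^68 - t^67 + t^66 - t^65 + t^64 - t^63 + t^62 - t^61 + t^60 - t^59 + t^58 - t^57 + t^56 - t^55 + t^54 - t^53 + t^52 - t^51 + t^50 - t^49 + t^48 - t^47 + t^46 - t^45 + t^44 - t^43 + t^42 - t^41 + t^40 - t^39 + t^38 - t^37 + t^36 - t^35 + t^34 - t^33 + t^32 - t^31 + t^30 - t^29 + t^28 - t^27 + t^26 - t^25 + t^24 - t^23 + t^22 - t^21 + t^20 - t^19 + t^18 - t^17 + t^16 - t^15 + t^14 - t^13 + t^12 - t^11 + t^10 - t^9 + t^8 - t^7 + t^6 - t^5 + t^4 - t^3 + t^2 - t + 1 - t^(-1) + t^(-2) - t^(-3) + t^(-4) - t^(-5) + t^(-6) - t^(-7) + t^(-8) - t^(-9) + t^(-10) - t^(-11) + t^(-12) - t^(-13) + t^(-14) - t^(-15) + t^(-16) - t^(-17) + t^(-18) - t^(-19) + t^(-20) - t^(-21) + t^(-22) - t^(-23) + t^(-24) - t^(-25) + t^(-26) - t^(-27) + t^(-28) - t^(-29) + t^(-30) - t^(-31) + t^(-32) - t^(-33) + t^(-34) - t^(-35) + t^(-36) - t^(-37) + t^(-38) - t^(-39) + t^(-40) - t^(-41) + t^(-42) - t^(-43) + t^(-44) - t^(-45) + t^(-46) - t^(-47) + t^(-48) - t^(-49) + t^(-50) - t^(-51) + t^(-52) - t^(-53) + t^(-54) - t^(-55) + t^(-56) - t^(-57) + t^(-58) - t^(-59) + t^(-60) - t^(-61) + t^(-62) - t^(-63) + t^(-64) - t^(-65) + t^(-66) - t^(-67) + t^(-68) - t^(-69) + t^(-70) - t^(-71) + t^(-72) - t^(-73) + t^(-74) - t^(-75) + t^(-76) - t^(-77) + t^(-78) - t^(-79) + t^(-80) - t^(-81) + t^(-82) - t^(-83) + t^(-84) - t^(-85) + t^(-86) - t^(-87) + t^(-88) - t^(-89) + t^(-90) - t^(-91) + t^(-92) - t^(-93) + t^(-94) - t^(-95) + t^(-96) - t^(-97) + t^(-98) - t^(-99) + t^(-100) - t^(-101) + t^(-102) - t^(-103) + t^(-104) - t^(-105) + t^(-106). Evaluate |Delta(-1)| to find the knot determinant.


Step 1: The polynomial has 213 terms with alternating signs, exponents from 106 down to -106.
Step 2: Substitute t = -1. The i-th term has coefficient (-1)^i and exponent (m-i),
  so its value is (-1)^i * (-1)^(m-i) = (-1)^m = 1 for every i.
Step 3: All 213 terms equal 1, so Delta(-1) = 213 * (1) = 213
Step 4: |Delta(-1)| = 213

213


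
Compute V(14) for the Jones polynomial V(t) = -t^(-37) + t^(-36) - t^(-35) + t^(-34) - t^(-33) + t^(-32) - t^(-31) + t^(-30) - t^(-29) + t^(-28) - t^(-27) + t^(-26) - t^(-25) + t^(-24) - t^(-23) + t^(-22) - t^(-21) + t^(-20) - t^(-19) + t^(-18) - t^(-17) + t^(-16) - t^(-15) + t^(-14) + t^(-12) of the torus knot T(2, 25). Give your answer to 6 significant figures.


Substituting t = 14 into V(t) = -t^(-37) + t^(-36) - t^(-35) + t^(-34) - t^(-33) + t^(-32) - t^(-31) + t^(-30) - t^(-29) + t^(-28) - t^(-27) + t^(-26) - t^(-25) + t^(-24) - t^(-23) + t^(-22) - t^(-21) + t^(-20) - t^(-19) + t^(-18) - t^(-17) + t^(-16) - t^(-15) + t^(-14) + t^(-12):
  (-)t^(-37) = -3.91979e-43
  (+)t^(-36) = 5.4877e-42
  (-)t^(-35) = -7.68279e-41
  (+)t^(-34) = 1.07559e-39
  (-)t^(-33) = -1.50583e-38
  (+)t^(-32) = 2.10816e-37
  (-)t^(-31) = -2.95142e-36
  (+)t^(-30) = 4.13199e-35
  (-)t^(-29) = -5.78478e-34
  (+)t^(-28) = 8.09869e-33
  (-)t^(-27) = -1.13382e-31
  (+)t^(-26) = 1.58734e-30
  (-)t^(-25) = -2.22228e-29
  (+)t^(-24) = 3.11119e-28
  (-)t^(-23) = -4.35567e-27
  (+)t^(-22) = 6.09794e-26
  (-)t^(-21) = -8.53712e-25
  (+)t^(-20) = 1.1952e-23
  (-)t^(-19) = -1.67327e-22
  (+)t^(-18) = 2.34258e-21
  (-)t^(-17) = -3.27962e-20
  (+)t^(-16) = 4.59147e-19
  (-)t^(-15) = -6.42805e-18
  (+)t^(-14) = 8.99927e-17
  (+)t^(-12) = 1.76386e-14
Sum = (-3.91979e-43) + (5.4877e-42) + (-7.68279e-41) + (1.07559e-39) + (-1.50583e-38) + (2.10816e-37) + (-2.95142e-36) + (4.13199e-35) + (-5.78478e-34) + (8.09869e-33) + (-1.13382e-31) + (1.58734e-30) + (-2.22228e-29) + (3.11119e-28) + (-4.35567e-27) + (6.09794e-26) + (-8.53712e-25) + (1.1952e-23) + (-1.67327e-22) + (2.34258e-21) + (-3.27962e-20) + (4.59147e-19) + (-6.42805e-18) + (8.99927e-17) + (1.76386e-14)
= 1.772257131e-14
Rounded to 6 significant figures: 1.77226e-14

1.77226e-14
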